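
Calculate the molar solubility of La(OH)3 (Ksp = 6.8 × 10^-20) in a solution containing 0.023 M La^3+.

La(OH)3(s) ⇌ La^3+ + 3 OH^-
Ksp = [La^3+][OH^-]^3
Let s = moles of La(OH)3 that dissolve per litre. [La^3+] = 0.023 + s ≈ 0.023, [OH^-] = 3s (since the La^3+ already present dominates).
Ksp ≈ 0.023 × (3s)^3
s = 4.8 × 10^-7 M
Check: s = 4.8 × 10^-7 ≪ 0.023, so the approximation is valid.

s = 4.8e-7 M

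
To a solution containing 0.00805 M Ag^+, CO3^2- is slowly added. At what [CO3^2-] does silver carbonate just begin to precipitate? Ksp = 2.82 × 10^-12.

4.35 x 10^-8 M

Ag2CO3(s) ⇌ 2 Ag^+ + CO3^2-
Ksp = [Ag^+]^2[CO3^2-]
Precipitation begins when Q = Ksp. With [Ag^+] = 0.00805 M:
2.82 × 10^-12 = (0.00805)^2 × [CO3^2-]
[CO3^2-] = (2.82 × 10^-12 / 6.480 x 10^-5) = 4.35 x 10^-8 M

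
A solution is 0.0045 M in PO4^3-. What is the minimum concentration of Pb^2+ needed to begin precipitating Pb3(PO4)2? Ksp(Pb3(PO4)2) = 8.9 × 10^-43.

3.5 x 10^-13 M

Pb3(PO4)2(s) <=> 3 Pb^2+ + 2 PO4^3-
Ksp = [Pb^2+]^3[PO4^3-]^2
Precipitation begins when Q = Ksp. With [PO4^3-] = 0.0045 M:
8.9 × 10^-43 = (0.0045)^2 × [Pb^2+]^3
[Pb^2+] = (8.9 × 10^-43 / 2.03 × 10^-5)^(1/3) = 3.5 × 10^-13 M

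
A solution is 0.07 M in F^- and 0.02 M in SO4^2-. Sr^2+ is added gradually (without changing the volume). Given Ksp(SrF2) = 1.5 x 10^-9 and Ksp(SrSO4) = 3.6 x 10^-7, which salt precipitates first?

SrF2

Each salt begins to precipitate when Q = Ksp, i.e. when [Sr^2+] reaches its threshold.
For SrF2: 1.5 x 10^-9 = (0.07)^2 × [Sr^2+]  ⇒  [Sr^2+] = 3.1 × 10^-7 M.
For SrSO4: 3.6 x 10^-7 = 0.02 × [Sr^2+]  ⇒  [Sr^2+] = 1.8 × 10^-5 M.
The salt with the lower threshold [Sr^2+] precipitates first: SrF2.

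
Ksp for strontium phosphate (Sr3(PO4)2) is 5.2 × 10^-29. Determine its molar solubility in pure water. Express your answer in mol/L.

s = 8.6 × 10^-7 M

Sr3(PO4)2(s) ⇌ 3 Sr^2+ + 2 PO4^3-
Ksp = [Sr^2+]^3[PO4^3-]^2
For each mole of Sr3(PO4)2 that dissolves: [Sr^2+] = 3s, [PO4^3-] = 2s.
Substituting: Ksp = (3s)^3(2s)^2 = 108s^5
Solving, s = (5.2 × 10^-29/108)^(1/5) = 8.6 × 10^-7 M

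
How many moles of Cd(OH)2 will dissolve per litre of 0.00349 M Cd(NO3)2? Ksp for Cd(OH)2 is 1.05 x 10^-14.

Cd(OH)2(s) ⇌ Cd^2+ + 2 OH^-
Ksp = [Cd^2+][OH^-]^2
If s mol/L dissolves here, [Cd^2+] = 0.00349 + s ≈ 0.00349, [OH^-] = 2s (Ksp is small, so little additional dissolves).
Ksp ≈ 0.00349 × (2s)^2
s = 8.67 × 10^-7 M
Check: s = 8.7 × 10^-7 ≪ 0.00349, so the approximation is valid.

s = 8.67 × 10^-7 M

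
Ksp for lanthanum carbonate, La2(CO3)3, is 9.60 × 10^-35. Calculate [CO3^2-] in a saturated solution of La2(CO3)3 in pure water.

[CO3^2-] ≈ 1.85e-7 M

La2(CO3)3(s) ⇌ 2 La^3+ + 3 CO3^2-
Ksp = [La^3+]^2[CO3^2-]^3
With molar solubility s: [La^3+] = 2s, [CO3^2-] = 3s.
Ksp = (2s)^2(3s)^3 = 108s^5
s^5 = 9.60 × 10^-35 / 108, so s = 6.163 × 10^-8 M
[CO3^2-] = 3s = 1.85 × 10^-7 M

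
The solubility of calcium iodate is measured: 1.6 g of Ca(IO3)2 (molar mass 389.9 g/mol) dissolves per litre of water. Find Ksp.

Molar solubility s = (1.6 g/L) / (389.9 g/mol) = 4.10 × 10^-3 M.
Ca(IO3)2(s) <=> Ca^2+ + 2 IO3^-
If s mol/L of Ca(IO3)2 dissolves, [Ca^2+] = s and [IO3^-] = 2s.
Ksp = [Ca^2+][IO3^-]^2
Ksp = s(2s)^2 = 4s^3
With s = 4.10 × 10^-3: Ksp = 2.8 × 10^-7

2.8 x 10^-7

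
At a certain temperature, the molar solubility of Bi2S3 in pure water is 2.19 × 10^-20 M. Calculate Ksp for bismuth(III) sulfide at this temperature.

Ksp ≈ 5.44 × 10^-97

Bi2S3(s) <=> 2 Bi^3+(aq) + 3 S^2-(aq)
With molar solubility s: [Bi^3+] = 2s, [S^2-] = 3s.
Ksp = [Bi^3+]^2[S^2-]^3
Substituting: Ksp = (2s)^2(3s)^3 = 108s^5
Ksp = 108 × (2.19 × 10^-20)^5 = 5.44 x 10^-97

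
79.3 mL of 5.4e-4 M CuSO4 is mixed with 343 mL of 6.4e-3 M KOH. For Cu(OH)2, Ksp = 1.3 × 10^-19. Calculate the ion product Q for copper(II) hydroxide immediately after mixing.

Q ≈ 2.7 × 10^-9

Total volume = 79.3 + 343 = 422.3 mL.
[Cu^2+] = 5.4 × 10^-4 × (79.3/422.3) = 1.01 × 10^-4 M
[OH^-] = 6.4 × 10^-3 × (343/422.3) = 5.20 x 10^-3 M
Cu(OH)2(s) ⇌ Cu^2+ + 2 OH^-, so Q = [Cu^2+][OH^-]^2
Q = (1.01 × 10^-4)(5.20 × 10^-3)^2 = 2.7 × 10^-9
Q > Ksp, so Cu(OH)2 will precipitate.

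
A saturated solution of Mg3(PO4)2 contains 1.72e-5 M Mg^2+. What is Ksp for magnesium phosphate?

Ksp ≈ 6.69 × 10^-25

Mg3(PO4)2(s) ⇌ 3 Mg^2+ + 2 PO4^3-
Stoichiometry gives [PO4^3-] = (2/3)[Mg^2+] = 1.147 × 10^-5 M.
Ksp = [Mg^2+]^3[PO4^3-]^2
Ksp = (1.72 × 10^-5)^3 × (1.147 × 10^-5)^2 = 6.69 × 10^-25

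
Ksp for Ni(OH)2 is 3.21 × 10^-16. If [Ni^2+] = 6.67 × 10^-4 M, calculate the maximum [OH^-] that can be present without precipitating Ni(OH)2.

[OH^-] = 6.94e-7 M

Ni(OH)2(s) <=> Ni^2+ + 2 OH^-
Ksp = [Ni^2+][OH^-]^2
Precipitation begins when Q = Ksp. With [Ni^2+] = 6.67 × 10^-4 M:
3.21 × 10^-16 = (6.67 × 10^-4) × [OH^-]^2
[OH^-] = (3.21 × 10^-16 / 6.67 x 10^-4)^(1/2) = 6.94 x 10^-7 M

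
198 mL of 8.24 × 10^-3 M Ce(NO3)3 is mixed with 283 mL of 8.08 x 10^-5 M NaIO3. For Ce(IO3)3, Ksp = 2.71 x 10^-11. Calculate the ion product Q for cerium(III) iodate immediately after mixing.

Total volume = 198 + 283 = 481 mL.
[Ce^3+] = 8.24 x 10^-3 × (198/481) = 3.392 × 10^-3 M
[IO3^-] = 8.08 x 10^-5 × (283/481) = 4.754 × 10^-5 M
Ce(IO3)3(s) ⇌ Ce^3+ + 3 IO3^-, so Q = [Ce^3+][IO3^-]^3
Q = (3.392 × 10^-3)(4.754 x 10^-5)^3 = 3.64 × 10^-16
Q < Ksp, so no precipitate of Ce(IO3)3 forms.

Q = 3.64 × 10^-16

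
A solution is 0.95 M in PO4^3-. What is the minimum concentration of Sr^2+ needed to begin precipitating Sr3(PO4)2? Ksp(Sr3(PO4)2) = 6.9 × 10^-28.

Sr3(PO4)2(s) ⇌ 3 Sr^2+ + 2 PO4^3-
Ksp = [Sr^2+]^3[PO4^3-]^2
Precipitation begins when Q = Ksp. With [PO4^3-] = 0.95 M:
6.9 × 10^-28 = (0.95)^2 × [Sr^2+]^3
[Sr^2+] = (6.9 × 10^-28 / 9.03 × 10^-1)^(1/3) = 9.1 × 10^-10 M

[Sr^2+] ≈ 9.1 × 10^-10 M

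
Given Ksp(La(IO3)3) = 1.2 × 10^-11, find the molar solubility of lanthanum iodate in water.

La(IO3)3(s) ⇌ La^3+ + 3 IO3^-
Ksp = [La^3+][IO3^-]^3
For each mole of La(IO3)3 that dissolves: [La^3+] = s, [IO3^-] = 3s.
Ksp = s(3s)^3 = 27s^4
s^4 = 1.2 × 10^-11 / 27, so s = 8.2 x 10^-4 M

s = 8.2e-4 M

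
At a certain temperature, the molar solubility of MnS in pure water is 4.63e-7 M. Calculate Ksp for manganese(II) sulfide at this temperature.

MnS(s) <=> Mn^2+(aq) + S^2-(aq)
With molar solubility s: [Mn^2+] = s, [S^2-] = s.
Ksp = [Mn^2+][S^2-]
Ksp = s × s = s^2
Ksp = (4.63 × 10^-7)^2 = 2.14 x 10^-13

Ksp ≈ 2.14e-13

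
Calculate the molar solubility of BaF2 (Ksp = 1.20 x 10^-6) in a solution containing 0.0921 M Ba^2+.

s = 1.80 × 10^-3 M

BaF2(s) <=> Ba^2+ + 2 F^-
Ksp = [Ba^2+][F^-]^2
Let s be the molar solubility in this solution. [Ba^2+] = 0.0921 + s ≈ 0.0921, [F^-] = 2s (common-ion effect: Ba^2+ is already 0.0921 M).
Ksp ≈ 0.0921 × (2s)^2
s = 1.80 x 10^-3 M
Check: s = 1.8 x 10^-3 ≪ 0.0921, so the approximation is valid.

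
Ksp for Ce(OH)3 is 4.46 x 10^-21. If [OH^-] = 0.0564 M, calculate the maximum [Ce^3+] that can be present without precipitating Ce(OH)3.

Ce(OH)3(s) <=> Ce^3+ + 3 OH^-
Ksp = [Ce^3+][OH^-]^3
Precipitation begins when Q = Ksp. With [OH^-] = 0.0564 M:
4.46 x 10^-21 = (0.0564)^3 × [Ce^3+]
[Ce^3+] = (4.46 x 10^-21 / 1.794 × 10^-4) = 2.49 × 10^-17 M

2.49e-17 M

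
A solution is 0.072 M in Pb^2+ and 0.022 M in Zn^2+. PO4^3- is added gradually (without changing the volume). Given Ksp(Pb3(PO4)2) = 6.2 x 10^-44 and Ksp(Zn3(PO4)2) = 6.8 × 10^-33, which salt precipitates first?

Pb3(PO4)2

Precipitation of each salt starts when its ion product equals its Ksp.
For Pb3(PO4)2: 6.2 x 10^-44 = (0.072)^3 × [PO4^3-]^2  ⇒  [PO4^3-] = 1.3 × 10^-20 M.
For Zn3(PO4)2: 6.8 × 10^-33 = (0.022)^3 × [PO4^3-]^2  ⇒  [PO4^3-] = 2.5 x 10^-14 M.
The salt with the lower threshold [PO4^3-] precipitates first: Pb3(PO4)2.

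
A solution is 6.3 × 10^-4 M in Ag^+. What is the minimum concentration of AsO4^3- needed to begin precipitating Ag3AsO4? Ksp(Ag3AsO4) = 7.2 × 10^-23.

[AsO4^3-] = 2.9 x 10^-13 M

Ag3AsO4(s) <=> 3 Ag^+ + AsO4^3-
Ksp = [Ag^+]^3[AsO4^3-]
Precipitation begins when Q = Ksp. With [Ag^+] = 6.3 × 10^-4 M:
7.2 × 10^-23 = (6.3 × 10^-4)^3 × [AsO4^3-]
[AsO4^3-] = (7.2 × 10^-23 / 2.50 × 10^-10) = 2.9 × 10^-13 M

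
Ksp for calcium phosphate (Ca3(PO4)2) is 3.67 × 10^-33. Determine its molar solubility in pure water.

Ca3(PO4)2(s) ⇌ 3 Ca^2+(aq) + 2 PO4^3-(aq)
Ksp = [Ca^2+]^3[PO4^3-]^2
With molar solubility s: [Ca^2+] = 3s, [PO4^3-] = 2s.
Substituting: Ksp = (3s)^3(2s)^2 = 108s^5
s^5 = 3.67 × 10^-33 / 108, so s = 1.28 x 10^-7 M

1.28e-7 M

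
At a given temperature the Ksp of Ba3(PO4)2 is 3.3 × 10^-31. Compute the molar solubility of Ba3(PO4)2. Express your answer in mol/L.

Ba3(PO4)2(s) ⇌ 3 Ba^2+ + 2 PO4^3-
Ksp = [Ba^2+]^3[PO4^3-]^2
For each mole of Ba3(PO4)2 that dissolves: [Ba^2+] = 3s, [PO4^3-] = 2s.
So Ksp = (3s)^3 × (2s)^2 = 108s^5
s = (3.3 × 10^-31 / 108)^(1/5) = 3.1 × 10^-7 M

s = 3.1 × 10^-7 M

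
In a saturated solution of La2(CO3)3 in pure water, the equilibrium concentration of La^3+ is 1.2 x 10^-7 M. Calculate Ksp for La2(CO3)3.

La2(CO3)3(s) ⇌ 2 La^3+(aq) + 3 CO3^2-(aq)
Stoichiometry gives [CO3^2-] = (3/2)[La^3+] = 1.80 × 10^-7 M.
Ksp = [La^3+]^2[CO3^2-]^3
Ksp = (1.2 × 10^-7)^2 × (1.80 × 10^-7)^3 = 8.4 × 10^-35

8.4 × 10^-35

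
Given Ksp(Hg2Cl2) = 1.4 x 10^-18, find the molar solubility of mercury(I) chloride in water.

s ≈ 7.0 x 10^-7 M

Hg2Cl2(s) <=> Hg2^2+ + 2 Cl^-
Ksp = [Hg2^2+][Cl^-]^2
With molar solubility s: [Hg2^2+] = s, [Cl^-] = 2s.
Ksp = s(2s)^2 = 4s^3
s^3 = 1.4 x 10^-18 / 4, so s = 7.0 × 10^-7 M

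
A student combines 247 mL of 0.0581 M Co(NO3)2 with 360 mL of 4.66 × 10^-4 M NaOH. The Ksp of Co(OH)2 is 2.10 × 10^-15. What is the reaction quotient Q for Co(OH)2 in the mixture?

Q = 1.81 × 10^-9

Total volume = 247 + 360 = 607 mL.
[Co^2+] = 5.81 × 10^-2 × (247/607) = 2.364 x 10^-2 M
[OH^-] = 4.66 × 10^-4 × (360/607) = 2.764 x 10^-4 M
Co(OH)2(s) ⇌ Co^2+ + 2 OH^-, so Q = [Co^2+][OH^-]^2
Q = (2.364 x 10^-2)(2.764 × 10^-4)^2 = 1.81 x 10^-9
Q > Ksp, so Co(OH)2 will precipitate.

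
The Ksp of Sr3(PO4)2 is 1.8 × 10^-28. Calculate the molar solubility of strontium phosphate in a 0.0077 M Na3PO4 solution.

s ≈ 4.8e-9 M

Sr3(PO4)2(s) ⇌ 3 Sr^2+(aq) + 2 PO4^3-(aq)
Ksp = [Sr^2+]^3[PO4^3-]^2
If s mol/L dissolves here, [Sr^2+] = 3s, [PO4^3-] = 0.0077 + 2s ≈ 0.0077 (common-ion effect: PO4^3- is already 0.0077 M).
Ksp ≈ (3s)^3 × (0.0077)^2
s = 4.8 x 10^-9 M
Check: 2s = 9.7 x 10^-9 ≪ 0.0077, so the approximation is valid.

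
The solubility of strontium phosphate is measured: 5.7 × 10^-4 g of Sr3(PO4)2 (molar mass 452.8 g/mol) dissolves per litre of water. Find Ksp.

Molar solubility s = (5.7 × 10^-4 g/L) / (452.8 g/mol) = 1.26 × 10^-6 M.
Sr3(PO4)2(s) <=> 3 Sr^2+(aq) + 2 PO4^3-(aq)
With molar solubility s: [Sr^2+] = 3s, [PO4^3-] = 2s.
Ksp = [Sr^2+]^3[PO4^3-]^2
So Ksp = (3s)^3 × (2s)^2 = 108s^5
With s = 1.26 × 10^-6: Ksp = 3.4 × 10^-28

Ksp ≈ 3.4 × 10^-28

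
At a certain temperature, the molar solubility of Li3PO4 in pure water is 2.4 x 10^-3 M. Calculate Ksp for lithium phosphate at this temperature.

Ksp = 9.0 × 10^-10

Li3PO4(s) ⇌ 3 Li^+ + PO4^3-
If s mol/L of Li3PO4 dissolves, [Li^+] = 3s and [PO4^3-] = s.
Ksp = [Li^+]^3[PO4^3-]
Substituting: Ksp = (3s)^3s = 27s^4
Ksp = 27 × (2.4 x 10^-3)^4 = 9.0 x 10^-10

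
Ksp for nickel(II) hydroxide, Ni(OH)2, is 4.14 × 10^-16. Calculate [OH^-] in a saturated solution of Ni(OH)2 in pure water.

9.39e-6 M

Ni(OH)2(s) ⇌ Ni^2+ + 2 OH^-
Ksp = [Ni^2+][OH^-]^2
For each mole of Ni(OH)2 that dissolves: [Ni^2+] = s, [OH^-] = 2s.
Substituting: Ksp = s(2s)^2 = 4s^3
Solving, s = (4.14 × 10^-16/4)^(1/3) = 4.695 × 10^-6 M
[OH^-] = 2s = 9.39 × 10^-6 M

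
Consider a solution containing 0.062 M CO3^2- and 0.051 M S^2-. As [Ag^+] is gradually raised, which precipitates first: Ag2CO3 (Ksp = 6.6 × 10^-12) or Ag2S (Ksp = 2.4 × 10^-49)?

Precipitation of each salt starts when its ion product equals its Ksp.
For Ag2CO3: 6.6 × 10^-12 = 0.062 × [Ag^+]^2  ⇒  [Ag^+] = 1.0 × 10^-5 M.
For Ag2S: 2.4 × 10^-49 = 0.051 × [Ag^+]^2  ⇒  [Ag^+] = 2.2 x 10^-24 M.
The salt with the lower threshold [Ag^+] precipitates first: Ag2S.

Ag2S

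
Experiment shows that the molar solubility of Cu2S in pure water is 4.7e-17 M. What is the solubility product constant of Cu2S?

Ksp = 4.2 x 10^-49

Cu2S(s) ⇌ 2 Cu^+(aq) + S^2-(aq)
Let s = molar solubility. Then [Cu^+] = 2s and [S^2-] = s.
Ksp = [Cu^+]^2[S^2-]
Ksp = (2s)^2s = 4s^3
With s = 4.7 × 10^-17: Ksp = 4.2 × 10^-49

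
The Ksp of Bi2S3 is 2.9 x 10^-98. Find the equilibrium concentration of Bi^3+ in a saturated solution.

Bi2S3(s) ⇌ 2 Bi^3+ + 3 S^2-
Ksp = [Bi^3+]^2[S^2-]^3
If s mol/L of Bi2S3 dissolves, [Bi^3+] = 2s and [S^2-] = 3s.
Ksp = (2s)^2(3s)^3 = 108s^5
s^5 = 2.9 x 10^-98 / 108, so s = 1.22 × 10^-20 M
[Bi^3+] = 2s = 2.4 × 10^-20 M

[Bi^3+] ≈ 2.4 x 10^-20 M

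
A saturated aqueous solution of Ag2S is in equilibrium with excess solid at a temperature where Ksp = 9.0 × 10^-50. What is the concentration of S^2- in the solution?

Ag2S(s) ⇌ 2 Ag^+ + S^2-
Ksp = [Ag^+]^2[S^2-]
With molar solubility s: [Ag^+] = 2s, [S^2-] = s.
Ksp = (2s)^2s = 4s^3
s = (9.0 × 10^-50 / 4)^(1/3) = 2.82 × 10^-17 M
[S^2-] = s = 2.8 x 10^-17 M

2.8 × 10^-17 M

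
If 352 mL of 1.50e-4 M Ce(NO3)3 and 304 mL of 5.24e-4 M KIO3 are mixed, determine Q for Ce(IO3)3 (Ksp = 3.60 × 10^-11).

Q = 1.15e-15

Total volume = 352 + 304 = 656 mL.
[Ce^3+] = 1.50 × 10^-4 × (352/656) = 8.049 x 10^-5 M
[IO3^-] = 5.24 × 10^-4 × (304/656) = 2.428 x 10^-4 M
Ce(IO3)3(s) ⇌ Ce^3+ + 3 IO3^-, so Q = [Ce^3+][IO3^-]^3
Q = (8.049 × 10^-5)(2.428 x 10^-4)^3 = 1.15 × 10^-15
Q < Ksp, so no precipitate of Ce(IO3)3 forms.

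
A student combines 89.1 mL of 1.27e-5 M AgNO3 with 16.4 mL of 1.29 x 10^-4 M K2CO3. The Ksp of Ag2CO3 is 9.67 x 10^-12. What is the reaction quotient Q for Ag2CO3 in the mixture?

Total volume = 89.1 + 16.4 = 105.5 mL.
[Ag^+] = 1.27 x 10^-5 × (89.1/105.5) = 1.073 × 10^-5 M
[CO3^2-] = 1.29 × 10^-4 × (16.4/105.5) = 2.005 × 10^-5 M
Ag2CO3(s) ⇌ 2 Ag^+ + CO3^2-, so Q = [Ag^+]^2[CO3^2-]
Q = (1.073 x 10^-5)^2(2.005 × 10^-5) = 2.31 × 10^-15
Q < Ksp, so no precipitate of Ag2CO3 forms.

2.31 × 10^-15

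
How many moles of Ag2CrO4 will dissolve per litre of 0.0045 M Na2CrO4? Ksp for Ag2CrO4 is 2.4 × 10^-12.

Ag2CrO4(s) ⇌ 2 Ag^+(aq) + CrO4^2-(aq)
Ksp = [Ag^+]^2[CrO4^2-]
Let s = moles of Ag2CrO4 that dissolve per litre. [Ag^+] = 2s, [CrO4^2-] = 0.0045 + s ≈ 0.0045 (Ksp is small, so little additional dissolves).
Ksp ≈ (2s)^2 × 0.0045
s = 1.2 × 10^-5 M
Check: s = 1.2 × 10^-5 ≪ 0.0045, so the approximation is valid.

s = 1.2 x 10^-5 M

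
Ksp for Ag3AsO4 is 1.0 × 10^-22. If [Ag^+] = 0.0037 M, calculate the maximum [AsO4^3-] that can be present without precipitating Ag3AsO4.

Ag3AsO4(s) <=> 3 Ag^+(aq) + AsO4^3-(aq)
Ksp = [Ag^+]^3[AsO4^3-]
Precipitation begins when Q = Ksp. With [Ag^+] = 0.0037 M:
1.0 × 10^-22 = (0.0037)^3 × [AsO4^3-]
[AsO4^3-] = (1.0 × 10^-22 / 5.07 x 10^-8) = 2.0 × 10^-15 M

[AsO4^3-] ≈ 2.0 × 10^-15 M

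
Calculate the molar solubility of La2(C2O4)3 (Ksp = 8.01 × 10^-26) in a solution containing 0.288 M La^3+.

La2(C2O4)3(s) <=> 2 La^3+ + 3 C2O4^2-
Ksp = [La^3+]^2[C2O4^2-]^3
If s mol/L dissolves here, [La^3+] = 0.288 + 2s ≈ 0.288, [C2O4^2-] = 3s (since the La^3+ already present dominates).
Ksp ≈ (0.288)^2 × (3s)^3
s = 3.29 × 10^-9 M
Check: 2s = 6.6 × 10^-9 ≪ 0.288, so the approximation is valid.

s ≈ 3.29e-9 M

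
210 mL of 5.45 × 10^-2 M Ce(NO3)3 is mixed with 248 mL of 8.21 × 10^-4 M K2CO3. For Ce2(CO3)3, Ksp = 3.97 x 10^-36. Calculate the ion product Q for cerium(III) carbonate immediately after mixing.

Total volume = 210 + 248 = 458 mL.
[Ce^3+] = 5.45 × 10^-2 × (210/458) = 2.499 × 10^-2 M
[CO3^2-] = 8.21 × 10^-4 × (248/458) = 4.446 x 10^-4 M
Ce2(CO3)3(s) ⇌ 2 Ce^3+(aq) + 3 CO3^2-(aq), so Q = [Ce^3+]^2[CO3^2-]^3
Q = (2.499 × 10^-2)^2(4.446 x 10^-4)^3 = 5.49 × 10^-14
Q > Ksp, so Ce2(CO3)3 will precipitate.

5.49 x 10^-14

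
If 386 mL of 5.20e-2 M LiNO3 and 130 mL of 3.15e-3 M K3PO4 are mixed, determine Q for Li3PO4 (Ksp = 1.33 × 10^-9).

Total volume = 386 + 130 = 516 mL.
[Li^+] = 5.20 × 10^-2 × (386/516) = 3.890 x 10^-2 M
[PO4^3-] = 3.15 × 10^-3 × (130/516) = 7.936 × 10^-4 M
Li3PO4(s) <=> 3 Li^+(aq) + PO4^3-(aq), so Q = [Li^+]^3[PO4^3-]
Q = (3.890 x 10^-2)^3(7.936 × 10^-4) = 4.67 × 10^-8
Q > Ksp, so Li3PO4 will precipitate.

Q ≈ 4.67 × 10^-8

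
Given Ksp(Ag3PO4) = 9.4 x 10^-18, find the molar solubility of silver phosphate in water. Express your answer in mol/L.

Ag3PO4(s) <=> 3 Ag^+ + PO4^3-
Ksp = [Ag^+]^3[PO4^3-]
Let s = molar solubility. Then [Ag^+] = 3s and [PO4^3-] = s.
Ksp = (3s)^3s = 27s^4
Solving, s = (9.4 x 10^-18/27)^(1/4) = 2.4 × 10^-5 M

s ≈ 2.4 x 10^-5 M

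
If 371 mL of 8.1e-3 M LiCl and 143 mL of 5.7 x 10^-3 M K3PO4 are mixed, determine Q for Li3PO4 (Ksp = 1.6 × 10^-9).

Total volume = 371 + 143 = 514 mL.
[Li^+] = 8.1 × 10^-3 × (371/514) = 5.85 x 10^-3 M
[PO4^3-] = 5.7 x 10^-3 × (143/514) = 1.59 × 10^-3 M
Li3PO4(s) ⇌ 3 Li^+ + PO4^3-, so Q = [Li^+]^3[PO4^3-]
Q = (5.85 x 10^-3)^3(1.59 × 10^-3) = 3.2 × 10^-10
Q < Ksp, so no precipitate of Li3PO4 forms.

Q ≈ 3.2 × 10^-10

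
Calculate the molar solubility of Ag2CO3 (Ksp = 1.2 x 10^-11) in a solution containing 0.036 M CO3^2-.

s ≈ 9.1 × 10^-6 M

Ag2CO3(s) <=> 2 Ag^+(aq) + CO3^2-(aq)
Ksp = [Ag^+]^2[CO3^2-]
If s mol/L dissolves here, [Ag^+] = 2s, [CO3^2-] = 0.036 + s ≈ 0.036 (since the CO3^2- already present dominates).
Ksp ≈ (2s)^2 × 0.036
s = 9.1 × 10^-6 M
Check: s = 9.1 × 10^-6 ≪ 0.036, so the approximation is valid.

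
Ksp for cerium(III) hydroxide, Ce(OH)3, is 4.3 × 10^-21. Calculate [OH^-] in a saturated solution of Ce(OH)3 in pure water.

Ce(OH)3(s) ⇌ Ce^3+(aq) + 3 OH^-(aq)
Ksp = [Ce^3+][OH^-]^3
If s mol/L of Ce(OH)3 dissolves, [Ce^3+] = s and [OH^-] = 3s.
So Ksp = s × (3s)^3 = 27s^4
Solving, s = (4.3 × 10^-21/27)^(1/4) = 3.55 x 10^-6 M
[OH^-] = 3s = 1.1 × 10^-5 M

[OH^-] ≈ 1.1e-5 M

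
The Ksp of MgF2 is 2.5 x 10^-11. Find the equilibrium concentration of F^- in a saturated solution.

MgF2(s) ⇌ Mg^2+(aq) + 2 F^-(aq)
Ksp = [Mg^2+][F^-]^2
For each mole of MgF2 that dissolves: [Mg^2+] = s, [F^-] = 2s.
Substituting: Ksp = s(2s)^2 = 4s^3
Solving, s = (2.5 x 10^-11/4)^(1/3) = 1.84 x 10^-4 M
[F^-] = 2s = 3.7 × 10^-4 M

[F^-] ≈ 3.7 x 10^-4 M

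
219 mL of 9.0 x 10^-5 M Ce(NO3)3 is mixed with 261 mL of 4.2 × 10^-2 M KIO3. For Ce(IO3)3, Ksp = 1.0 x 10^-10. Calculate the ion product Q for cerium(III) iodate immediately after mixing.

Q ≈ 4.9e-10

Total volume = 219 + 261 = 480 mL.
[Ce^3+] = 9.0 × 10^-5 × (219/480) = 4.11 × 10^-5 M
[IO3^-] = 4.2 x 10^-2 × (261/480) = 2.28 × 10^-2 M
Ce(IO3)3(s) ⇌ Ce^3+ + 3 IO3^-, so Q = [Ce^3+][IO3^-]^3
Q = (4.11 x 10^-5)(2.28 × 10^-2)^3 = 4.9 × 10^-10
Q > Ksp, so Ce(IO3)3 will precipitate.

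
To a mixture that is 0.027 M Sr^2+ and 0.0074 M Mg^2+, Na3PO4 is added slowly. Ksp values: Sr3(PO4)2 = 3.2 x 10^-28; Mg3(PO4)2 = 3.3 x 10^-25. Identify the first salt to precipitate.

Sr3(PO4)2

Precipitation of each salt starts when its ion product equals its Ksp.
For Sr3(PO4)2: 3.2 x 10^-28 = (0.027)^3 × [PO4^3-]^2  ⇒  [PO4^3-] = 4.0 x 10^-12 M.
For Mg3(PO4)2: 3.3 x 10^-25 = (0.0074)^3 × [PO4^3-]^2  ⇒  [PO4^3-] = 9.0 × 10^-10 M.
The salt with the lower threshold [PO4^3-] precipitates first: Sr3(PO4)2.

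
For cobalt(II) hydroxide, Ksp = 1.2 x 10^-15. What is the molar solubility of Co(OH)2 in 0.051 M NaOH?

Co(OH)2(s) ⇌ Co^2+ + 2 OH^-
Ksp = [Co^2+][OH^-]^2
Let s = moles of Co(OH)2 that dissolve per litre. [Co^2+] = s, [OH^-] = 0.051 + 2s ≈ 0.051 (common-ion effect: OH^- is already 0.051 M).
Ksp ≈ s × (0.051)^2
s = 4.6 × 10^-13 M
Check: 2s = 9.2 x 10^-13 ≪ 0.051, so the approximation is valid.

s = 4.6 × 10^-13 M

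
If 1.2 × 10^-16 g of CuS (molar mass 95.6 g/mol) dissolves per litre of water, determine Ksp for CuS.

Ksp ≈ 1.6 × 10^-36

Molar solubility s = (1.2 x 10^-16 g/L) / (95.6 g/mol) = 1.26 × 10^-18 M.
CuS(s) ⇌ Cu^2+(aq) + S^2-(aq)
If s mol/L of CuS dissolves, [Cu^2+] = s and [S^2-] = s.
Ksp = [Cu^2+][S^2-]
Ksp = s^2
With s = 1.26 x 10^-18: Ksp = 1.6 × 10^-36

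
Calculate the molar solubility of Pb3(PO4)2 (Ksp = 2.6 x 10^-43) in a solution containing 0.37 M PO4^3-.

Pb3(PO4)2(s) ⇌ 3 Pb^2+(aq) + 2 PO4^3-(aq)
Ksp = [Pb^2+]^3[PO4^3-]^2
If s mol/L dissolves here, [Pb^2+] = 3s, [PO4^3-] = 0.37 + 2s ≈ 0.37 (since the PO4^3- already present dominates).
Ksp ≈ (3s)^3 × (0.37)^2
s = 4.1 × 10^-15 M
Check: 2s = 8.3 × 10^-15 ≪ 0.37, so the approximation is valid.

s ≈ 4.1 × 10^-15 M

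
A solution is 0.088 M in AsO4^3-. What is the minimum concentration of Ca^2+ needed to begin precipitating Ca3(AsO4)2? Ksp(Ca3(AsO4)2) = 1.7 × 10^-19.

Ca3(AsO4)2(s) ⇌ 3 Ca^2+(aq) + 2 AsO4^3-(aq)
Ksp = [Ca^2+]^3[AsO4^3-]^2
Precipitation begins when Q = Ksp. With [AsO4^3-] = 0.088 M:
1.7 × 10^-19 = (0.088)^2 × [Ca^2+]^3
[Ca^2+] = (1.7 × 10^-19 / 7.74 x 10^-3)^(1/3) = 2.8 × 10^-6 M

[Ca^2+] ≈ 2.8 × 10^-6 M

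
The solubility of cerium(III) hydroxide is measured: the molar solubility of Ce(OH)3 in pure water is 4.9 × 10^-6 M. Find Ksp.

Ce(OH)3(s) ⇌ Ce^3+(aq) + 3 OH^-(aq)
For each mole of Ce(OH)3 that dissolves: [Ce^3+] = s, [OH^-] = 3s.
Ksp = [Ce^3+][OH^-]^3
Substituting: Ksp = s(3s)^3 = 27s^4
Ksp = 27 × (4.9 × 10^-6)^4 = 1.6 × 10^-20

1.6 × 10^-20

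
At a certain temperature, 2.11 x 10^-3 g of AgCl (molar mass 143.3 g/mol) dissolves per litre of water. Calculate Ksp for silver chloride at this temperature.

Molar solubility s = (2.11 × 10^-3 g/L) / (143.3 g/mol) = 1.472 × 10^-5 M.
AgCl(s) ⇌ Ag^+ + Cl^-
With molar solubility s: [Ag^+] = s, [Cl^-] = s.
Ksp = [Ag^+][Cl^-]
Ksp = (s)(s) = s^2
Ksp = (1.472 × 10^-5)^2 = 2.17 × 10^-10

Ksp = 2.17 x 10^-10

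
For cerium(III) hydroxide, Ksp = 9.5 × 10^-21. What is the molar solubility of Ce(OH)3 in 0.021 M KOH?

1.0e-15 M

Ce(OH)3(s) ⇌ Ce^3+(aq) + 3 OH^-(aq)
Ksp = [Ce^3+][OH^-]^3
Let s be the molar solubility in this solution. [Ce^3+] = s, [OH^-] = 0.021 + 3s ≈ 0.021 (common-ion effect: OH^- is already 0.021 M).
Ksp ≈ s × (0.021)^3
s = 1.0 x 10^-15 M
Check: 3s = 3.1 × 10^-15 ≪ 0.021, so the approximation is valid.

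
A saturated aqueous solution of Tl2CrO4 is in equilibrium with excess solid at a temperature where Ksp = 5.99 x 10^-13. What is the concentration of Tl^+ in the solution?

Tl2CrO4(s) ⇌ 2 Tl^+ + CrO4^2-
Ksp = [Tl^+]^2[CrO4^2-]
For each mole of Tl2CrO4 that dissolves: [Tl^+] = 2s, [CrO4^2-] = s.
Ksp = (2s)^2s = 4s^3
Solving, s = (5.99 x 10^-13/4)^(1/3) = 5.310 × 10^-5 M
[Tl^+] = 2s = 1.06 × 10^-4 M

1.06 × 10^-4 M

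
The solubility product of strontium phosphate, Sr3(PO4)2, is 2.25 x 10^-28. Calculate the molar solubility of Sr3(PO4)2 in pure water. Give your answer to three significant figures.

Sr3(PO4)2(s) ⇌ 3 Sr^2+ + 2 PO4^3-
Ksp = [Sr^2+]^3[PO4^3-]^2
For each mole of Sr3(PO4)2 that dissolves: [Sr^2+] = 3s, [PO4^3-] = 2s.
Ksp = (3s)^3(2s)^2 = 108s^5
Solving, s = (2.25 x 10^-28/108)^(1/5) = 1.16 × 10^-6 M

s ≈ 1.16 × 10^-6 M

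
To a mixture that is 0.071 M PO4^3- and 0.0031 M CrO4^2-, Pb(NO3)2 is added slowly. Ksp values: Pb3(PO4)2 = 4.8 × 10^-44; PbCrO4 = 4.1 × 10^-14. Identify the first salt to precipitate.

Precipitation of each salt starts when its ion product equals its Ksp.
For Pb3(PO4)2: 4.8 × 10^-44 = (0.071)^2 × [Pb^2+]^3  ⇒  [Pb^2+] = 2.1 × 10^-14 M.
For PbCrO4: 4.1 × 10^-14 = 0.0031 × [Pb^2+]  ⇒  [Pb^2+] = 1.3 x 10^-11 M.
The salt with the lower threshold [Pb^2+] precipitates first: Pb3(PO4)2.

Pb3(PO4)2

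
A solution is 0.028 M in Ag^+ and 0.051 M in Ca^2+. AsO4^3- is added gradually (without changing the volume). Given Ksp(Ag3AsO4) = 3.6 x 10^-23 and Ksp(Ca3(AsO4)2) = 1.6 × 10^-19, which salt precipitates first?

Ag3AsO4

Precipitation of each salt starts when its ion product equals its Ksp.
For Ag3AsO4: 3.6 x 10^-23 = (0.028)^3 × [AsO4^3-]  ⇒  [AsO4^3-] = 1.6 x 10^-18 M.
For Ca3(AsO4)2: 1.6 × 10^-19 = (0.051)^3 × [AsO4^3-]^2  ⇒  [AsO4^3-] = 3.5 x 10^-8 M.
The salt with the lower threshold [AsO4^3-] precipitates first: Ag3AsO4.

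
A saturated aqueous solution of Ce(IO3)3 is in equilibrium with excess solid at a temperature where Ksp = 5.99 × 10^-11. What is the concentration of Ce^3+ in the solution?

Ce(IO3)3(s) ⇌ Ce^3+(aq) + 3 IO3^-(aq)
Ksp = [Ce^3+][IO3^-]^3
Let s = molar solubility. Then [Ce^3+] = s and [IO3^-] = 3s.
So Ksp = s × (3s)^3 = 27s^4
s = (5.99 × 10^-11 / 27)^(1/4) = 1.220 x 10^-3 M
[Ce^3+] = s = 1.22 × 10^-3 M

1.22e-3 M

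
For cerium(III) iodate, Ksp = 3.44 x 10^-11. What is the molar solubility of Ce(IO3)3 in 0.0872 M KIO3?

s = 5.19 × 10^-8 M

Ce(IO3)3(s) ⇌ Ce^3+(aq) + 3 IO3^-(aq)
Ksp = [Ce^3+][IO3^-]^3
Let s = moles of Ce(IO3)3 that dissolve per litre. [Ce^3+] = s, [IO3^-] = 0.0872 + 3s ≈ 0.0872 (Ksp is small, so little additional dissolves).
Ksp ≈ s × (0.0872)^3
s = 5.19 x 10^-8 M
Check: 3s = 1.6 × 10^-7 ≪ 0.0872, so the approximation is valid.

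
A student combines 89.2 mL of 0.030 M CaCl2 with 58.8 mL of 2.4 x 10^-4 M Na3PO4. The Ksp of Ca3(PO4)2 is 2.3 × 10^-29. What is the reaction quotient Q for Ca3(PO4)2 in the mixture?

Q = 5.4e-14

Total volume = 89.2 + 58.8 = 148 mL.
[Ca^2+] = 3.0 × 10^-2 × (89.2/148) = 1.81 × 10^-2 M
[PO4^3-] = 2.4 × 10^-4 × (58.8/148) = 9.54 × 10^-5 M
Ca3(PO4)2(s) ⇌ 3 Ca^2+ + 2 PO4^3-, so Q = [Ca^2+]^3[PO4^3-]^2
Q = (1.81 × 10^-2)^3(9.54 × 10^-5)^2 = 5.4 × 10^-14
Q > Ksp, so Ca3(PO4)2 will precipitate.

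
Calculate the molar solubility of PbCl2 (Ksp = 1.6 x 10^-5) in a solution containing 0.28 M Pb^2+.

s = 3.8 × 10^-3 M

PbCl2(s) ⇌ Pb^2+ + 2 Cl^-
Ksp = [Pb^2+][Cl^-]^2
Let s be the molar solubility in this solution. [Pb^2+] = 0.28 + s ≈ 0.28, [Cl^-] = 2s (Ksp is small, so little additional dissolves).
Ksp ≈ 0.28 × (2s)^2
s = 3.8 x 10^-3 M
Check: s = 3.8 × 10^-3 ≪ 0.28, so the approximation is valid.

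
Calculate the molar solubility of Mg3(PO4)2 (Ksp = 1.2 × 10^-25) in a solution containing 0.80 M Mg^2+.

s = 2.4 × 10^-13 M

Mg3(PO4)2(s) ⇌ 3 Mg^2+ + 2 PO4^3-
Ksp = [Mg^2+]^3[PO4^3-]^2
If s mol/L dissolves here, [Mg^2+] = 0.80 + 3s ≈ 0.80, [PO4^3-] = 2s (Ksp is small, so little additional dissolves).
Ksp ≈ (0.80)^3 × (2s)^2
s = 2.4 × 10^-13 M
Check: 3s = 7.3 × 10^-13 ≪ 0.80, so the approximation is valid.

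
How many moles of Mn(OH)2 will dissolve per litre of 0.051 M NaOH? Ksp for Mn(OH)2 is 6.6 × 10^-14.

Mn(OH)2(s) <=> Mn^2+(aq) + 2 OH^-(aq)
Ksp = [Mn^2+][OH^-]^2
Let s = moles of Mn(OH)2 that dissolve per litre. [Mn^2+] = s, [OH^-] = 0.051 + 2s ≈ 0.051 (since OH^- from NaOH dominates).
Ksp ≈ s × (0.051)^2
s = 2.5 x 10^-11 M
Check: 2s = 5.1 × 10^-11 ≪ 0.051, so the approximation is valid.

s = 2.5 × 10^-11 M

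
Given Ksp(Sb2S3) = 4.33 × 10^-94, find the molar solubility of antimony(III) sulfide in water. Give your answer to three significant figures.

s = 8.33 × 10^-20 M

Sb2S3(s) ⇌ 2 Sb^3+(aq) + 3 S^2-(aq)
Ksp = [Sb^3+]^2[S^2-]^3
If s mol/L of Sb2S3 dissolves, [Sb^3+] = 2s and [S^2-] = 3s.
Ksp = (2s)^2(3s)^3 = 108s^5
s^5 = 4.33 × 10^-94 / 108, so s = 8.33 × 10^-20 M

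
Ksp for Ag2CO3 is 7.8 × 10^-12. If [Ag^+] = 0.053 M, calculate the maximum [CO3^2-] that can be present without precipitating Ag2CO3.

Ag2CO3(s) ⇌ 2 Ag^+(aq) + CO3^2-(aq)
Ksp = [Ag^+]^2[CO3^2-]
Precipitation begins when Q = Ksp. With [Ag^+] = 0.053 M:
7.8 × 10^-12 = (0.053)^2 × [CO3^2-]
[CO3^2-] = (7.8 × 10^-12 / 2.81 × 10^-3) = 2.8 x 10^-9 M

[CO3^2-] ≈ 2.8e-9 M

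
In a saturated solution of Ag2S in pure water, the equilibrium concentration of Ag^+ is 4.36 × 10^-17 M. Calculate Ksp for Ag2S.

Ag2S(s) ⇌ 2 Ag^+ + S^2-
Stoichiometry gives [S^2-] = (1/2)[Ag^+] = 2.180 × 10^-17 M.
Ksp = [Ag^+]^2[S^2-]
Ksp = (4.36 × 10^-17)^2 × 2.180 x 10^-17 = 4.14 × 10^-50

Ksp = 4.14 × 10^-50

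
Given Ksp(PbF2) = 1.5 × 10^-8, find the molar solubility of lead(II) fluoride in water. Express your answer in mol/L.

1.6e-3 M

PbF2(s) ⇌ Pb^2+ + 2 F^-
Ksp = [Pb^2+][F^-]^2
If s mol/L of PbF2 dissolves, [Pb^2+] = s and [F^-] = 2s.
Substituting: Ksp = s(2s)^2 = 4s^3
s = (1.5 × 10^-8 / 4)^(1/3) = 1.6 × 10^-3 M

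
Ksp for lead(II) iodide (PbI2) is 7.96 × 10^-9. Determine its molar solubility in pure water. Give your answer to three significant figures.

PbI2(s) <=> Pb^2+ + 2 I^-
Ksp = [Pb^2+][I^-]^2
Let s = molar solubility. Then [Pb^2+] = s and [I^-] = 2s.
Substituting: Ksp = s(2s)^2 = 4s^3
s = (7.96 × 10^-9 / 4)^(1/3) = 1.26 × 10^-3 M

1.26 × 10^-3 M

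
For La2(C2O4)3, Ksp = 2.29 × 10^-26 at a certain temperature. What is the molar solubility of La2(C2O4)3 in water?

2.92 x 10^-6 M

La2(C2O4)3(s) ⇌ 2 La^3+ + 3 C2O4^2-
Ksp = [La^3+]^2[C2O4^2-]^3
With molar solubility s: [La^3+] = 2s, [C2O4^2-] = 3s.
Ksp = (2s)^2(3s)^3 = 108s^5
s^5 = 2.29 × 10^-26 / 108, so s = 2.92 × 10^-6 M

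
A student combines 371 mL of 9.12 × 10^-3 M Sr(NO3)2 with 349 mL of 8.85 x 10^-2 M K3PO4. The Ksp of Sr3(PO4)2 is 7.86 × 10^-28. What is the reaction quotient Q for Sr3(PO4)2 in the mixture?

Total volume = 371 + 349 = 720 mL.
[Sr^2+] = 9.12 × 10^-3 × (371/720) = 4.699 x 10^-3 M
[PO4^3-] = 8.85 x 10^-2 × (349/720) = 4.290 × 10^-2 M
Sr3(PO4)2(s) <=> 3 Sr^2+(aq) + 2 PO4^3-(aq), so Q = [Sr^2+]^3[PO4^3-]^2
Q = (4.699 × 10^-3)^3(4.290 × 10^-2)^2 = 1.91 x 10^-10
Q > Ksp, so Sr3(PO4)2 will precipitate.

Q = 1.91 × 10^-10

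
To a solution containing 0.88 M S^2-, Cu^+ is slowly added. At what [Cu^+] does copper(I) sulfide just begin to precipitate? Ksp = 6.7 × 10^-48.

Cu2S(s) ⇌ 2 Cu^+(aq) + S^2-(aq)
Ksp = [Cu^+]^2[S^2-]
Precipitation begins when Q = Ksp. With [S^2-] = 0.88 M:
6.7 × 10^-48 = (0.88) × [Cu^+]^2
[Cu^+] = (6.7 × 10^-48 / 8.8 x 10^-1)^(1/2) = 2.8 × 10^-24 M

[Cu^+] = 2.8 x 10^-24 M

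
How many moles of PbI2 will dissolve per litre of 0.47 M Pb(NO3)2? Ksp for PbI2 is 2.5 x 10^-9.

s ≈ 3.6 x 10^-5 M

PbI2(s) ⇌ Pb^2+ + 2 I^-
Ksp = [Pb^2+][I^-]^2
Let s = moles of PbI2 that dissolve per litre. [Pb^2+] = 0.47 + s ≈ 0.47, [I^-] = 2s (since Pb^2+ from Pb(NO3)2 dominates).
Ksp ≈ 0.47 × (2s)^2
s = 3.6 × 10^-5 M
Check: s = 3.6 × 10^-5 ≪ 0.47, so the approximation is valid.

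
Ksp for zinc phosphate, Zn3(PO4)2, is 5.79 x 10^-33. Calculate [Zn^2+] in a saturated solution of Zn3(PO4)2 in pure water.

Zn3(PO4)2(s) ⇌ 3 Zn^2+(aq) + 2 PO4^3-(aq)
Ksp = [Zn^2+]^3[PO4^3-]^2
For each mole of Zn3(PO4)2 that dissolves: [Zn^2+] = 3s, [PO4^3-] = 2s.
Substituting: Ksp = (3s)^3(2s)^2 = 108s^5
s = (5.79 x 10^-33 / 108)^(1/5) = 1.399 x 10^-7 M
[Zn^2+] = 3s = 4.20 x 10^-7 M

[Zn^2+] ≈ 4.20e-7 M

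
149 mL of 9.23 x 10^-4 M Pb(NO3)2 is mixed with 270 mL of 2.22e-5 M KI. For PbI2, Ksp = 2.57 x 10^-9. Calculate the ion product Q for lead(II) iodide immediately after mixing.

6.72 × 10^-14

Total volume = 149 + 270 = 419 mL.
[Pb^2+] = 9.23 x 10^-4 × (149/419) = 3.282 x 10^-4 M
[I^-] = 2.22 × 10^-5 × (270/419) = 1.431 × 10^-5 M
PbI2(s) ⇌ Pb^2+ + 2 I^-, so Q = [Pb^2+][I^-]^2
Q = (3.282 × 10^-4)(1.431 × 10^-5)^2 = 6.72 × 10^-14
Q < Ksp, so no precipitate of PbI2 forms.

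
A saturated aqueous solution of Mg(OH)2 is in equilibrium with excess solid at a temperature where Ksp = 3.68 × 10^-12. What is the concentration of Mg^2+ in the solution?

[Mg^2+] = 9.73e-5 M

Mg(OH)2(s) ⇌ Mg^2+(aq) + 2 OH^-(aq)
Ksp = [Mg^2+][OH^-]^2
With molar solubility s: [Mg^2+] = s, [OH^-] = 2s.
So Ksp = s × (2s)^2 = 4s^3
s = (3.68 × 10^-12 / 4)^(1/3) = 9.726 × 10^-5 M
[Mg^2+] = s = 9.73 x 10^-5 M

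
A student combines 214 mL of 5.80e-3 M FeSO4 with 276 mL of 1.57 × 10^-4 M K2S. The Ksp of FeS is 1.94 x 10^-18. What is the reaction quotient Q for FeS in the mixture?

2.24 × 10^-7

Total volume = 214 + 276 = 490 mL.
[Fe^2+] = 5.80 × 10^-3 × (214/490) = 2.533 × 10^-3 M
[S^2-] = 1.57 × 10^-4 × (276/490) = 8.843 x 10^-5 M
FeS(s) ⇌ Fe^2+(aq) + S^2-(aq), so Q = [Fe^2+][S^2-]
Q = (2.533 × 10^-3)(8.843 × 10^-5) = 2.24 × 10^-7
Q > Ksp, so FeS will precipitate.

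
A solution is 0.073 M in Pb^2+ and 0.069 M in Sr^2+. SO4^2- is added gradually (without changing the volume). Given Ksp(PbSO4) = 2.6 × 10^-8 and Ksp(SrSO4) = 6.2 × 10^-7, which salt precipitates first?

PbSO4

Precipitation of each salt starts when its ion product equals its Ksp.
For PbSO4: 2.6 × 10^-8 = 0.073 × [SO4^2-]  ⇒  [SO4^2-] = 3.6 x 10^-7 M.
For SrSO4: 6.2 × 10^-7 = 0.069 × [SO4^2-]  ⇒  [SO4^2-] = 9.0 x 10^-6 M.
The salt with the lower threshold [SO4^2-] precipitates first: PbSO4.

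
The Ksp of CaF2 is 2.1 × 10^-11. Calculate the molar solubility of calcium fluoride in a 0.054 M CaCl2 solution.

CaF2(s) ⇌ Ca^2+ + 2 F^-
Ksp = [Ca^2+][F^-]^2
Let s be the molar solubility in this solution. [Ca^2+] = 0.054 + s ≈ 0.054, [F^-] = 2s (Ksp is small, so little additional dissolves).
Ksp ≈ 0.054 × (2s)^2
s = 9.9 × 10^-6 M
Check: s = 9.9 × 10^-6 ≪ 0.054, so the approximation is valid.

s = 9.9 × 10^-6 M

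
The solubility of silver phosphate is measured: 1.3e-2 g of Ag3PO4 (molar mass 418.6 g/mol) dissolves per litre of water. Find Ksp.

2.5 × 10^-17

Molar solubility s = (1.3 x 10^-2 g/L) / (418.6 g/mol) = 3.11 × 10^-5 M.
Ag3PO4(s) ⇌ 3 Ag^+ + PO4^3-
Let s = molar solubility. Then [Ag^+] = 3s and [PO4^3-] = s.
Ksp = [Ag^+]^3[PO4^3-]
So Ksp = (3s)^3 × s = 27s^4
Ksp = 27 × (3.11 × 10^-5)^4 = 2.5 x 10^-17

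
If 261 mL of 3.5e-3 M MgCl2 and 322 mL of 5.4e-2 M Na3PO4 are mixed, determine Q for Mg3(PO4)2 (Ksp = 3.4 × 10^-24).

Total volume = 261 + 322 = 583 mL.
[Mg^2+] = 3.5 × 10^-3 × (261/583) = 1.57 × 10^-3 M
[PO4^3-] = 5.4 × 10^-2 × (322/583) = 2.98 x 10^-2 M
Mg3(PO4)2(s) ⇌ 3 Mg^2+(aq) + 2 PO4^3-(aq), so Q = [Mg^2+]^3[PO4^3-]^2
Q = (1.57 × 10^-3)^3(2.98 × 10^-2)^2 = 3.4 × 10^-12
Q > Ksp, so Mg3(PO4)2 will precipitate.

3.4 x 10^-12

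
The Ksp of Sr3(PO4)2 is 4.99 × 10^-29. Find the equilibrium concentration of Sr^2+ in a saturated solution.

2.57 x 10^-6 M

Sr3(PO4)2(s) ⇌ 3 Sr^2+(aq) + 2 PO4^3-(aq)
Ksp = [Sr^2+]^3[PO4^3-]^2
If s mol/L of Sr3(PO4)2 dissolves, [Sr^2+] = 3s and [PO4^3-] = 2s.
Ksp = (3s)^3(2s)^2 = 108s^5
Solving, s = (4.99 × 10^-29/108)^(1/5) = 8.569 x 10^-7 M
[Sr^2+] = 3s = 2.57 x 10^-6 M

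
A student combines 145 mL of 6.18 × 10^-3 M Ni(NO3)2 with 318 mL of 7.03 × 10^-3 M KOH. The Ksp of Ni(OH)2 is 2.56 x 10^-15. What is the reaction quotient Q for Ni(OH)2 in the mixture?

Q = 4.51e-8

Total volume = 145 + 318 = 463 mL.
[Ni^2+] = 6.18 × 10^-3 × (145/463) = 1.935 × 10^-3 M
[OH^-] = 7.03 × 10^-3 × (318/463) = 4.828 × 10^-3 M
Ni(OH)2(s) ⇌ Ni^2+ + 2 OH^-, so Q = [Ni^2+][OH^-]^2
Q = (1.935 × 10^-3)(4.828 x 10^-3)^2 = 4.51 × 10^-8
Q > Ksp, so Ni(OH)2 will precipitate.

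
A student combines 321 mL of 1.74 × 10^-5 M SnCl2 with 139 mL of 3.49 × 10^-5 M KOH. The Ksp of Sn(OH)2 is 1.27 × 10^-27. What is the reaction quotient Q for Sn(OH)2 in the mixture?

Total volume = 321 + 139 = 460 mL.
[Sn^2+] = 1.74 x 10^-5 × (321/460) = 1.214 × 10^-5 M
[OH^-] = 3.49 x 10^-5 × (139/460) = 1.055 x 10^-5 M
Sn(OH)2(s) ⇌ Sn^2+(aq) + 2 OH^-(aq), so Q = [Sn^2+][OH^-]^2
Q = (1.214 × 10^-5)(1.055 x 10^-5)^2 = 1.35 × 10^-15
Q > Ksp, so Sn(OH)2 will precipitate.

Q = 1.35 × 10^-15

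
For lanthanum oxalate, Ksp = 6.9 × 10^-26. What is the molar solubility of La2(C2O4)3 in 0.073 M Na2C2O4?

La2(C2O4)3(s) ⇌ 2 La^3+ + 3 C2O4^2-
Ksp = [La^3+]^2[C2O4^2-]^3
Let s = moles of La2(C2O4)3 that dissolve per litre. [La^3+] = 2s, [C2O4^2-] = 0.073 + 3s ≈ 0.073 (common-ion effect: C2O4^2- is already 0.073 M).
Ksp ≈ (2s)^2 × (0.073)^3
s = 6.7 × 10^-12 M
Check: 3s = 2.0 × 10^-11 ≪ 0.073, so the approximation is valid.

s ≈ 6.7e-12 M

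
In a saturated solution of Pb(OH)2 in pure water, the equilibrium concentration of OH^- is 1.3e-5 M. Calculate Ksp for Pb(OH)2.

Pb(OH)2(s) ⇌ Pb^2+ + 2 OH^-
Stoichiometry gives [Pb^2+] = (1/2)[OH^-] = 6.50 x 10^-6 M.
Ksp = [Pb^2+][OH^-]^2
Ksp = 6.50 × 10^-6 × (1.3 × 10^-5)^2 = 1.1 × 10^-15

1.1 × 10^-15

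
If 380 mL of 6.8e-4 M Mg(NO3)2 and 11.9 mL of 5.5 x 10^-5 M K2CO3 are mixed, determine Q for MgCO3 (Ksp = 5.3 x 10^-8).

Total volume = 380 + 11.9 = 391.9 mL.
[Mg^2+] = 6.8 × 10^-4 × (380/391.9) = 6.59 × 10^-4 M
[CO3^2-] = 5.5 × 10^-5 × (11.9/391.9) = 1.67 x 10^-6 M
MgCO3(s) ⇌ Mg^2+ + CO3^2-, so Q = [Mg^2+][CO3^2-]
Q = (6.59 x 10^-4)(1.67 × 10^-6) = 1.1 × 10^-9
Q < Ksp, so no precipitate of MgCO3 forms.

1.1e-9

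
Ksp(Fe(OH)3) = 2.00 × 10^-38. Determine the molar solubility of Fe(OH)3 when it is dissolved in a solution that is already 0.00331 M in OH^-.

s ≈ 5.52e-31 M

Fe(OH)3(s) <=> Fe^3+ + 3 OH^-
Ksp = [Fe^3+][OH^-]^3
Let s be the molar solubility in this solution. [Fe^3+] = s, [OH^-] = 0.00331 + 3s ≈ 0.00331 (common-ion effect: OH^- is already 0.00331 M).
Ksp ≈ s × (0.00331)^3
s = 5.52 × 10^-31 M
Check: 3s = 1.7 × 10^-30 ≪ 0.00331, so the approximation is valid.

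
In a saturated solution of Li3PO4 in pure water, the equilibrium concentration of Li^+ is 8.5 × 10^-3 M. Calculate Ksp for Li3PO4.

Ksp ≈ 1.7 × 10^-9

Li3PO4(s) ⇌ 3 Li^+(aq) + PO4^3-(aq)
Stoichiometry gives [PO4^3-] = (1/3)[Li^+] = 2.83 × 10^-3 M.
Ksp = [Li^+]^3[PO4^3-]
Ksp = (8.5 × 10^-3)^3 × 2.83 × 10^-3 = 1.7 × 10^-9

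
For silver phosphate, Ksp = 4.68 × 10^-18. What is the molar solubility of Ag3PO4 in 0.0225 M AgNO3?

Ag3PO4(s) <=> 3 Ag^+(aq) + PO4^3-(aq)
Ksp = [Ag^+]^3[PO4^3-]
If s mol/L dissolves here, [Ag^+] = 0.0225 + 3s ≈ 0.0225, [PO4^3-] = s (common-ion effect: Ag^+ is already 0.0225 M).
Ksp ≈ (0.0225)^3 × s
s = 4.11 × 10^-13 M
Check: 3s = 1.2 x 10^-12 ≪ 0.0225, so the approximation is valid.

s = 4.11e-13 M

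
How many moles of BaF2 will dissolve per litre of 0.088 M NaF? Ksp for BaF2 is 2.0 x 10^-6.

s = 2.6 × 10^-4 M

BaF2(s) <=> Ba^2+(aq) + 2 F^-(aq)
Ksp = [Ba^2+][F^-]^2
Let s = moles of BaF2 that dissolve per litre. [Ba^2+] = s, [F^-] = 0.088 + 2s ≈ 0.088 (common-ion effect: F^- is already 0.088 M).
Ksp ≈ s × (0.088)^2
s = 2.6 × 10^-4 M
Check: 2s = 5.2 × 10^-4 ≪ 0.088, so the approximation is valid.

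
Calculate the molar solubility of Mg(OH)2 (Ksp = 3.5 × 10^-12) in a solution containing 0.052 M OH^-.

1.3e-9 M

Mg(OH)2(s) ⇌ Mg^2+(aq) + 2 OH^-(aq)
Ksp = [Mg^2+][OH^-]^2
Let s be the molar solubility in this solution. [Mg^2+] = s, [OH^-] = 0.052 + 2s ≈ 0.052 (common-ion effect: OH^- is already 0.052 M).
Ksp ≈ s × (0.052)^2
s = 1.3 x 10^-9 M
Check: 2s = 2.6 x 10^-9 ≪ 0.052, so the approximation is valid.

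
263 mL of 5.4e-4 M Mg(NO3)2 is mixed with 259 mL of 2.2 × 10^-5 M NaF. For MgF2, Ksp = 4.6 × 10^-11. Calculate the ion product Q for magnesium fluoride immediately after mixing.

Q = 3.2e-14

Total volume = 263 + 259 = 522 mL.
[Mg^2+] = 5.4 × 10^-4 × (263/522) = 2.72 × 10^-4 M
[F^-] = 2.2 × 10^-5 × (259/522) = 1.09 x 10^-5 M
MgF2(s) ⇌ Mg^2+(aq) + 2 F^-(aq), so Q = [Mg^2+][F^-]^2
Q = (2.72 × 10^-4)(1.09 × 10^-5)^2 = 3.2 × 10^-14
Q < Ksp, so no precipitate of MgF2 forms.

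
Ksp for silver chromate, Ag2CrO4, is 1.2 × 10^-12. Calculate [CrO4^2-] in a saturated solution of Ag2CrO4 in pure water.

[CrO4^2-] = 6.7 × 10^-5 M

Ag2CrO4(s) <=> 2 Ag^+ + CrO4^2-
Ksp = [Ag^+]^2[CrO4^2-]
For each mole of Ag2CrO4 that dissolves: [Ag^+] = 2s, [CrO4^2-] = s.
So Ksp = (2s)^2 × s = 4s^3
Solving, s = (1.2 × 10^-12/4)^(1/3) = 6.69 x 10^-5 M
[CrO4^2-] = s = 6.7 × 10^-5 M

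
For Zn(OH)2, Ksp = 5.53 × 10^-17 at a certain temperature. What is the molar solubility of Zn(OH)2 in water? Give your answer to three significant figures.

2.40 x 10^-6 M

Zn(OH)2(s) ⇌ Zn^2+(aq) + 2 OH^-(aq)
Ksp = [Zn^2+][OH^-]^2
For each mole of Zn(OH)2 that dissolves: [Zn^2+] = s, [OH^-] = 2s.
So Ksp = s × (2s)^2 = 4s^3
s = (5.53 × 10^-17 / 4)^(1/3) = 2.40 × 10^-6 M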